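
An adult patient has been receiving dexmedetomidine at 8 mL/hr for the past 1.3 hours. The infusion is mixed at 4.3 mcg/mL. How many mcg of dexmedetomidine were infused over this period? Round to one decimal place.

44.7 mcg

Drug rate = 8 mL/hr × 4.3 mcg/mL = 34.4 mcg/hr
Total = 34.4 mcg/hr × 1.3 hr = 44.72 mcg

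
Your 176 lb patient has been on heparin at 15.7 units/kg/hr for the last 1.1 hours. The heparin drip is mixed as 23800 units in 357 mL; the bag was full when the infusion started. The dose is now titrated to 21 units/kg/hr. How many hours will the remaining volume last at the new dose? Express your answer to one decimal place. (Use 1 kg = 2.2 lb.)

13.3 hours

Initial rate:
Weight = 176 lb ÷ 2.2 lb/kg = 80 kg
Dose = 15.7 units/kg/hr × 80 kg = 1256 units/hr
Concentration = 23800 units ÷ 357 mL = 66.66667 units/mL
Rate = 1256 units/hr ÷ 66.66667 units/mL = 18.84 mL/hr
Volume infused so far = 18.84 mL/hr × 1.1 hr = 20.724 mL
Volume remaining = 357 − 20.724 = 336.276 mL
New rate:
Dose = 21 units/kg/hr × 80 kg = 1680 units/hr
Rate = 1680 units/hr ÷ 66.66667 units/mL = 25.2 mL/hr
Time remaining = 336.276 mL ÷ 25.2 mL/hr = 13.34429 hr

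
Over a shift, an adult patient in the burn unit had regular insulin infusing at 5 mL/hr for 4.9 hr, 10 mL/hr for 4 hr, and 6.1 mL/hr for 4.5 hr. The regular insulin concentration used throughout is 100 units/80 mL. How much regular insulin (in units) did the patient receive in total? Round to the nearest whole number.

115 units

Concentration = 100 units ÷ 80 mL = 1.25 units/mL
Stage 1: 5 mL/hr × 4.9 hr = 24.5 mL → 24.5 mL × 1.25 units/mL = 30.625 units
Stage 2: 10 mL/hr × 4 hr = 40 mL → 40 mL × 1.25 units/mL = 50 units
Stage 3: 6.1 mL/hr × 4.5 hr = 27.45 mL → 27.45 mL × 1.25 units/mL = 34.3125 units
Total = 30.625 + 50 + 34.3125 = 114.9375 units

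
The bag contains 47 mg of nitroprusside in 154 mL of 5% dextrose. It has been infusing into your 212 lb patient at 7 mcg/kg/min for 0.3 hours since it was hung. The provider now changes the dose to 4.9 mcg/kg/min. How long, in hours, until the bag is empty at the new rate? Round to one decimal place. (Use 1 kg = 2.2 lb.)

1.2 hours

Initial rate:
Weight = 212 lb ÷ 2.2 lb/kg = 96.36364 kg
Dose = 7 mcg/kg/min × 96.36364 kg = 674.5455 mcg/min
674.5455 mcg/min × 60 min/hr = 40472.73 mcg/hr
Concentration = 47 mg ÷ 154 mL = 0.3051948 mg/mL = 305.1948 mcg/mL
Rate = 40472.73 mcg/hr ÷ 305.1948 mcg/mL = 132.6128 mL/hr
Volume infused so far = 132.6128 mL/hr × 0.3 hr = 39.78383 mL
Volume remaining = 154 − 39.78383 = 114.2162 mL
New rate:
Dose = 4.9 mcg/kg/min × 96.36364 kg = 472.1818 mcg/min
472.1818 mcg/min × 60 min/hr = 28330.91 mcg/hr
Rate = 28330.91 mcg/hr ÷ 305.1948 mcg/mL = 92.82894 mL/hr
Time remaining = 114.2162 mL ÷ 92.82894 mL/hr = 1.230394 hr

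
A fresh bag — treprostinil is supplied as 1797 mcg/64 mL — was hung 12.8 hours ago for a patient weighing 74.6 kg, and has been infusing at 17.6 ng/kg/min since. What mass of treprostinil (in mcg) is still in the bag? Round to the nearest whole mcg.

Dose = 17.6 ng/kg/min × 74.6 kg = 1312.96 ng/min
1312.96 ng/min × 60 min/hr = 78777.6 ng/hr
Concentration = 1797 mcg ÷ 64 mL = 28.07812 mcg/mL = 28078.12 ng/mL
Rate = 78777.6 ng/hr ÷ 28078.12 ng/mL = 2.805657 mL/hr
Volume infused = 2.805657 mL/hr × 12.8 hr = 35.91242 mL
Volume remaining = 64 − 35.91242 = 28.08758 mL
Drug remaining = 28.08758 mL × 28078.12 ng/mL = 788646.7 ng = 788.6467 mcg

789 mcg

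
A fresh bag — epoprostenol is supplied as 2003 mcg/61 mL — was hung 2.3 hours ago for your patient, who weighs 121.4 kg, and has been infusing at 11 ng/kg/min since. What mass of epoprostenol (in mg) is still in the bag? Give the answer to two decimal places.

Dose = 11 ng/kg/min × 121.4 kg = 1335.4 ng/min
1335.4 ng/min × 60 min/hr = 80124 ng/hr
Concentration = 2003 mcg ÷ 61 mL = 32.83607 mcg/mL = 32836.07 ng/mL
Rate = 80124 ng/hr ÷ 32836.07 ng/mL = 2.440122 mL/hr
Volume infused = 2.440122 mL/hr × 2.3 hr = 5.61228 mL
Volume remaining = 61 − 5.61228 = 55.38772 mL
Drug remaining = 55.38772 mL × 32836.07 ng/mL = 1818715 ng = 1.818715 mg

1.82 mg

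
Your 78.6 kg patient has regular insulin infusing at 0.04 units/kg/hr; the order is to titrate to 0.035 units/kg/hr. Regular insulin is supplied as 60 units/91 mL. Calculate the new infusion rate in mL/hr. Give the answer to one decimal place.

Dose = 0.035 units/kg/hr × 78.6 kg = 2.751 units/hr
Concentration = 60 units ÷ 91 mL = 0.6593407 units/mL
Rate = 2.751 units/hr ÷ 0.6593407 units/mL = 4.17235 mL/hr

4.2 mL/hr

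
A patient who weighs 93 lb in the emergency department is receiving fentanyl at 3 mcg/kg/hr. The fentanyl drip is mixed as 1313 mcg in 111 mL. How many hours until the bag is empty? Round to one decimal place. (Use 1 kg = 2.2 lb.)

Weight = 93 lb ÷ 2.2 lb/kg = 42.27273 kg
Dose = 3 mcg/kg/hr × 42.27273 kg = 126.8182 mcg/hr
Concentration = 1313 mcg ÷ 111 mL = 11.82883 mcg/mL
Rate = 126.8182 mcg/hr ÷ 11.82883 mcg/mL = 10.72111 mL/hr
Duration = 111 mL ÷ 10.72111 mL/hr = 10.35341 hr

10.4 hours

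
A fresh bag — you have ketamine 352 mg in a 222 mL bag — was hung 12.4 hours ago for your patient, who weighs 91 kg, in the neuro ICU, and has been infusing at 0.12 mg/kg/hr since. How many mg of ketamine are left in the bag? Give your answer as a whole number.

Dose = 0.12 mg/kg/hr × 91 kg = 10.92 mg/hr
Concentration = 352 mg ÷ 222 mL = 1.585586 mg/mL
Rate = 10.92 mg/hr ÷ 1.585586 mg/mL = 6.887045 mL/hr
Volume infused = 6.887045 mL/hr × 12.4 hr = 85.39936 mL
Volume remaining = 222 − 85.39936 = 136.6006 mL
Drug remaining = 136.6006 mL × 1.585586 mg/mL = 216.592 mg

217 mg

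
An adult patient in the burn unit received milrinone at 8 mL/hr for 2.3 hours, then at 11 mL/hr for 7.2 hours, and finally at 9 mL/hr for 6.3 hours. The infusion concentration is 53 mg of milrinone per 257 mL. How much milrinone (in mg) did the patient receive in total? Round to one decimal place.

31.8 mg

Concentration = 53 mg ÷ 257 mL = 0.2062257 mg/mL
Stage 1: 8 mL/hr × 2.3 hr = 18.4 mL → 18.4 mL × 0.2062257 mg/mL = 3.794553 mg
Stage 2: 11 mL/hr × 7.2 hr = 79.2 mL → 79.2 mL × 0.2062257 mg/mL = 16.33307 mg
Stage 3: 9 mL/hr × 6.3 hr = 56.7 mL → 56.7 mL × 0.2062257 mg/mL = 11.693 mg
Total = 3.794553 + 16.33307 + 11.693 = 31.82062 mg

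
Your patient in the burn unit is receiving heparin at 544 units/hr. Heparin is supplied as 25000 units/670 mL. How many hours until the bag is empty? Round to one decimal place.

46.0 hours

Concentration = 25000 units ÷ 670 mL = 37.31343 units/mL
Rate = 544 units/hr ÷ 37.31343 units/mL = 14.5792 mL/hr
Duration = 670 mL ÷ 14.5792 mL/hr = 45.95588 hr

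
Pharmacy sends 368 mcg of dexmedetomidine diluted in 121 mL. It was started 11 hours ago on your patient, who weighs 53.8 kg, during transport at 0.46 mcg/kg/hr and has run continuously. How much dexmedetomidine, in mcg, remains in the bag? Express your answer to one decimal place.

Dose = 0.46 mcg/kg/hr × 53.8 kg = 24.748 mcg/hr
Concentration = 368 mcg ÷ 121 mL = 3.041322 mcg/mL
Rate = 24.748 mcg/hr ÷ 3.041322 mcg/mL = 8.13725 mL/hr
Volume infused = 8.13725 mL/hr × 11 hr = 89.50975 mL
Volume remaining = 121 − 89.50975 = 31.49025 mL
Drug remaining = 31.49025 mL × 3.041322 mcg/mL = 95.772 mcg

95.8 mcg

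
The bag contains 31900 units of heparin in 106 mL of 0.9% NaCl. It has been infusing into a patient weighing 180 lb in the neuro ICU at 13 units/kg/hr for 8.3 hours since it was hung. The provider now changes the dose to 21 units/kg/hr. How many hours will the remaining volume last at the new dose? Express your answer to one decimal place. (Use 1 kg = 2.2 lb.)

13.4 hours

Initial rate:
Weight = 180 lb ÷ 2.2 lb/kg = 81.81818 kg
Dose = 13 units/kg/hr × 81.81818 kg = 1063.636 units/hr
Concentration = 31900 units ÷ 106 mL = 300.9434 units/mL
Rate = 1063.636 units/hr ÷ 300.9434 units/mL = 3.53434 mL/hr
Volume infused so far = 3.53434 mL/hr × 8.3 hr = 29.33502 mL
Volume remaining = 106 − 29.33502 = 76.66498 mL
New rate:
Dose = 21 units/kg/hr × 81.81818 kg = 1718.182 units/hr
Rate = 1718.182 units/hr ÷ 300.9434 units/mL = 5.709319 mL/hr
Time remaining = 76.66498 mL ÷ 5.709319 mL/hr = 13.42804 hr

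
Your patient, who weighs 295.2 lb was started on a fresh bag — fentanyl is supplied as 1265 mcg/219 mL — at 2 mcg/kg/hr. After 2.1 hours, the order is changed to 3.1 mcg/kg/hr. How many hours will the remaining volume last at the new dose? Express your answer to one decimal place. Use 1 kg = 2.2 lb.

1.7 hours

Initial rate:
Weight = 295.2 lb ÷ 2.2 lb/kg = 134.1818 kg
Dose = 2 mcg/kg/hr × 134.1818 kg = 268.3636 mcg/hr
Concentration = 1265 mcg ÷ 219 mL = 5.776256 mcg/mL
Rate = 268.3636 mcg/hr ÷ 5.776256 mcg/mL = 46.45979 mL/hr
Volume infused so far = 46.45979 mL/hr × 2.1 hr = 97.56556 mL
Volume remaining = 219 − 97.56556 = 121.4344 mL
New rate:
Dose = 3.1 mcg/kg/hr × 134.1818 kg = 415.9636 mcg/hr
Rate = 415.9636 mcg/hr ÷ 5.776256 mcg/mL = 72.01268 mL/hr
Time remaining = 121.4344 mL ÷ 72.01268 mL/hr = 1.686293 hr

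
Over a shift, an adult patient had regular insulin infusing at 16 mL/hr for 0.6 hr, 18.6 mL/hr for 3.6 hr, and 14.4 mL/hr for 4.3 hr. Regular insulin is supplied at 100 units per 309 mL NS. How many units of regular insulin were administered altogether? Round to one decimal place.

44.8 units

Concentration = 100 units ÷ 309 mL = 0.3236246 units/mL
Stage 1: 16 mL/hr × 0.6 hr = 9.6 mL → 9.6 mL × 0.3236246 units/mL = 3.106796 units
Stage 2: 18.6 mL/hr × 3.6 hr = 66.96 mL → 66.96 mL × 0.3236246 units/mL = 21.6699 units
Stage 3: 14.4 mL/hr × 4.3 hr = 61.92 mL → 61.92 mL × 0.3236246 units/mL = 20.03883 units
Total = 3.106796 + 21.6699 + 20.03883 = 44.81553 units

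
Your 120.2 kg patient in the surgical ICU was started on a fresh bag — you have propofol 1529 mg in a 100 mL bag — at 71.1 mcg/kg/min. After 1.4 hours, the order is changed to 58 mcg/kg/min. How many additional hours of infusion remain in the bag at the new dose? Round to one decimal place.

Initial rate:
Dose = 71.1 mcg/kg/min × 120.2 kg = 8546.22 mcg/min
8546.22 mcg/min × 60 min/hr = 512773.2 mcg/hr
Concentration = 1529 mg ÷ 100 mL = 15.29 mg/mL = 15290 mcg/mL
Rate = 512773.2 mcg/hr ÷ 15290 mcg/mL = 33.53651 mL/hr
Volume infused so far = 33.53651 mL/hr × 1.4 hr = 46.95111 mL
Volume remaining = 100 − 46.95111 = 53.04889 mL
New rate:
Dose = 58 mcg/kg/min × 120.2 kg = 6971.6 mcg/min
6971.6 mcg/min × 60 min/hr = 418296 mcg/hr
Rate = 418296 mcg/hr ÷ 15290 mcg/mL = 27.35749 mL/hr
Time remaining = 53.04889 mL ÷ 27.35749 mL/hr = 1.939099 hr

1.9 hours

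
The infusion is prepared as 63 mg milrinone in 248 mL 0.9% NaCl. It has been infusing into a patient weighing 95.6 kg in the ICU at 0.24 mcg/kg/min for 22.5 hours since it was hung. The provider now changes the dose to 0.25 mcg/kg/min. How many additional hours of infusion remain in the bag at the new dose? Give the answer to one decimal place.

Initial rate:
Dose = 0.24 mcg/kg/min × 95.6 kg = 22.944 mcg/min
22.944 mcg/min × 60 min/hr = 1376.64 mcg/hr
Concentration = 63 mg ÷ 248 mL = 0.2540323 mg/mL = 254.0323 mcg/mL
Rate = 1376.64 mcg/hr ÷ 254.0323 mcg/mL = 5.419154 mL/hr
Volume infused so far = 5.419154 mL/hr × 22.5 hr = 121.931 mL
Volume remaining = 248 − 121.931 = 126.069 mL
New rate:
Dose = 0.25 mcg/kg/min × 95.6 kg = 23.9 mcg/min
23.9 mcg/min × 60 min/hr = 1434 mcg/hr
Rate = 1434 mcg/hr ÷ 254.0323 mcg/mL = 5.644952 mL/hr
Time remaining = 126.069 mL ÷ 5.644952 mL/hr = 22.33305 hr

22.3 hours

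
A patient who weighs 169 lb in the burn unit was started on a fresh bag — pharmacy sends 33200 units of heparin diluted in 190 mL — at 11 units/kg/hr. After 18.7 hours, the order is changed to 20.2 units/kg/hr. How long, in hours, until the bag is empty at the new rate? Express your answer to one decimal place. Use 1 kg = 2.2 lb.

Initial rate:
Weight = 169 lb ÷ 2.2 lb/kg = 76.81818 kg
Dose = 11 units/kg/hr × 76.81818 kg = 845 units/hr
Concentration = 33200 units ÷ 190 mL = 174.7368 units/mL
Rate = 845 units/hr ÷ 174.7368 units/mL = 4.835843 mL/hr
Volume infused so far = 4.835843 mL/hr × 18.7 hr = 90.43027 mL
Volume remaining = 190 − 90.43027 = 99.56973 mL
New rate:
Dose = 20.2 units/kg/hr × 76.81818 kg = 1551.727 units/hr
Rate = 1551.727 units/hr ÷ 174.7368 units/mL = 8.880367 mL/hr
Time remaining = 99.56973 mL ÷ 8.880367 mL/hr = 11.21234 hr

11.2 hours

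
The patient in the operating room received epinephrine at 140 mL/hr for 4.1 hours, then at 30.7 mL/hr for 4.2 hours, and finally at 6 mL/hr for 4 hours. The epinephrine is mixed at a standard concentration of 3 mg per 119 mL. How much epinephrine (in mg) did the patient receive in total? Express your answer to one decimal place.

18.3 mg

Concentration = 3 mg ÷ 119 mL = 0.02521008 mg/mL
Stage 1: 140 mL/hr × 4.1 hr = 574 mL → 574 mL × 0.02521008 mg/mL = 14.47059 mg
Stage 2: 30.7 mL/hr × 4.2 hr = 128.94 mL → 128.94 mL × 0.02521008 mg/mL = 3.250588 mg
Stage 3: 6 mL/hr × 4 hr = 24 mL → 24 mL × 0.02521008 mg/mL = 0.605042 mg
Total = 14.47059 + 3.250588 + 0.605042 = 18.32622 mg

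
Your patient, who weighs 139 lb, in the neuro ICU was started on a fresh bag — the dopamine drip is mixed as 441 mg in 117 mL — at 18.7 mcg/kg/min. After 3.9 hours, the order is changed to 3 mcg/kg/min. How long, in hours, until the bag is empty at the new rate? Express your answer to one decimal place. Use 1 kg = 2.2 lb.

14.5 hours

Initial rate:
Weight = 139 lb ÷ 2.2 lb/kg = 63.18182 kg
Dose = 18.7 mcg/kg/min × 63.18182 kg = 1181.5 mcg/min
1181.5 mcg/min × 60 min/hr = 70890 mcg/hr
Concentration = 441 mg ÷ 117 mL = 3.769231 mg/mL = 3769.231 mcg/mL
Rate = 70890 mcg/hr ÷ 3769.231 mcg/mL = 18.80755 mL/hr
Volume infused so far = 18.80755 mL/hr × 3.9 hr = 73.34945 mL
Volume remaining = 117 − 73.34945 = 43.65055 mL
New rate:
Dose = 3 mcg/kg/min × 63.18182 kg = 189.5455 mcg/min
189.5455 mcg/min × 60 min/hr = 11372.73 mcg/hr
Rate = 11372.73 mcg/hr ÷ 3769.231 mcg/mL = 3.017254 mL/hr
Time remaining = 43.65055 mL ÷ 3.017254 mL/hr = 14.46698 hr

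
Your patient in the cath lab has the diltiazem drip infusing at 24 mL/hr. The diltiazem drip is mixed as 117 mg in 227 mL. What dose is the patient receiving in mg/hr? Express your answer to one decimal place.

12.4 mg/hr

Concentration = 117 mg ÷ 227 mL = 0.5154185 mg/mL
Drug rate = 24 mL/hr × 0.5154185 mg/mL = 12.37004 mg/hr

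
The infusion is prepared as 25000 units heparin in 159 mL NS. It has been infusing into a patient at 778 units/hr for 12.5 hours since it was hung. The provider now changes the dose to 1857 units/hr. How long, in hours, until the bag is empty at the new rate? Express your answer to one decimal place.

8.2 hours

Initial rate:
Concentration = 25000 units ÷ 159 mL = 157.2327 units/mL
Rate = 778 units/hr ÷ 157.2327 units/mL = 4.94808 mL/hr
Volume infused so far = 4.94808 mL/hr × 12.5 hr = 61.851 mL
Volume remaining = 159 − 61.851 = 97.149 mL
New rate:
Rate = 1857 units/hr ÷ 157.2327 units/mL = 11.81052 mL/hr
Time remaining = 97.149 mL ÷ 11.81052 mL/hr = 8.225633 hr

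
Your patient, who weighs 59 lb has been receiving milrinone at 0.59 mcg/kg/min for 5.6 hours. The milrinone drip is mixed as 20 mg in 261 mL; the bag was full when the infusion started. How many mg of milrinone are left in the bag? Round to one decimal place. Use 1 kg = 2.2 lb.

Weight = 59 lb ÷ 2.2 lb/kg = 26.81818 kg
Dose = 0.59 mcg/kg/min × 26.81818 kg = 15.82273 mcg/min
15.82273 mcg/min × 60 min/hr = 949.3636 mcg/hr
Concentration = 20 mg ÷ 261 mL = 0.07662835 mg/mL = 76.62835 mcg/mL
Rate = 949.3636 mcg/hr ÷ 76.62835 mcg/mL = 12.3892 mL/hr
Volume infused = 12.3892 mL/hr × 5.6 hr = 69.37949 mL
Volume remaining = 261 − 69.37949 = 191.6205 mL
Drug remaining = 191.6205 mL × 76.62835 mcg/mL = 14683.56 mcg = 14.68356 mg

14.7 mg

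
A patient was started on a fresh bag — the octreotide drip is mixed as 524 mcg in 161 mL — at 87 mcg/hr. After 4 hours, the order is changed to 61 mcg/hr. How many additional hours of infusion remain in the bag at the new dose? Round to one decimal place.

2.9 hours

Initial rate:
Concentration = 524 mcg ÷ 161 mL = 3.254658 mcg/mL
Rate = 87 mcg/hr ÷ 3.254658 mcg/mL = 26.73092 mL/hr
Volume infused so far = 26.73092 mL/hr × 4 hr = 106.9237 mL
Volume remaining = 161 − 106.9237 = 54.07634 mL
New rate:
Rate = 61 mcg/hr ÷ 3.254658 mcg/mL = 18.74237 mL/hr
Time remaining = 54.07634 mL ÷ 18.74237 mL/hr = 2.885246 hr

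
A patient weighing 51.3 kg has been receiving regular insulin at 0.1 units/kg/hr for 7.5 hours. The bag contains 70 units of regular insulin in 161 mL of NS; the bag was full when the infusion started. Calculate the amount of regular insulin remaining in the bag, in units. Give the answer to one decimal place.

31.5 units

Dose = 0.1 units/kg/hr × 51.3 kg = 5.13 units/hr
Concentration = 70 units ÷ 161 mL = 0.4347826 units/mL
Rate = 5.13 units/hr ÷ 0.4347826 units/mL = 11.799 mL/hr
Volume infused = 11.799 mL/hr × 7.5 hr = 88.4925 mL
Volume remaining = 161 − 88.4925 = 72.5075 mL
Drug remaining = 72.5075 mL × 0.4347826 units/mL = 31.525 units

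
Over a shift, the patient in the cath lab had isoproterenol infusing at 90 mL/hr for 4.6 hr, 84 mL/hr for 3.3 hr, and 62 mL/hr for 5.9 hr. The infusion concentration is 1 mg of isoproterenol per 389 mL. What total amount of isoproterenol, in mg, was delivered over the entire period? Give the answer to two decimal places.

2.72 mg

Concentration = 1 mg ÷ 389 mL = 0.002570694 mg/mL
Stage 1: 90 mL/hr × 4.6 hr = 414 mL → 414 mL × 0.002570694 mg/mL = 1.064267 mg
Stage 2: 84 mL/hr × 3.3 hr = 277.2 mL → 277.2 mL × 0.002570694 mg/mL = 0.7125964 mg
Stage 3: 62 mL/hr × 5.9 hr = 365.8 mL → 365.8 mL × 0.002570694 mg/mL = 0.9403599 mg
Total = 1.064267 + 0.7125964 + 0.9403599 = 2.717224 mg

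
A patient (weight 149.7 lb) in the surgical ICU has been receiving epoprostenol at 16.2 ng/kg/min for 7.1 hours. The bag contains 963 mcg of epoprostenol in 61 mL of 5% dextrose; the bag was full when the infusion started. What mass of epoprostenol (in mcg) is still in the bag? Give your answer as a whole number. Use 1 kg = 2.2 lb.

Weight = 149.7 lb ÷ 2.2 lb/kg = 68.04545 kg
Dose = 16.2 ng/kg/min × 68.04545 kg = 1102.336 ng/min
1102.336 ng/min × 60 min/hr = 66140.18 ng/hr
Concentration = 963 mcg ÷ 61 mL = 15.78689 mcg/mL = 15786.89 ng/mL
Rate = 66140.18 ng/hr ÷ 15786.89 ng/mL = 4.189565 mL/hr
Volume infused = 4.189565 mL/hr × 7.1 hr = 29.74591 mL
Volume remaining = 61 − 29.74591 = 31.25409 mL
Drug remaining = 31.25409 mL × 15786.89 ng/mL = 493404.7 ng = 493.4047 mcg

493 mcg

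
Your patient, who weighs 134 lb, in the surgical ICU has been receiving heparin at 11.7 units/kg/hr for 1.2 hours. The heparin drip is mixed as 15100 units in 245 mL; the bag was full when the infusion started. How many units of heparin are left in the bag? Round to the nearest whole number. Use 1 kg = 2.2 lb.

Weight = 134 lb ÷ 2.2 lb/kg = 60.90909 kg
Dose = 11.7 units/kg/hr × 60.90909 kg = 712.6364 units/hr
Concentration = 15100 units ÷ 245 mL = 61.63265 units/mL
Rate = 712.6364 units/hr ÷ 61.63265 units/mL = 11.56264 mL/hr
Volume infused = 11.56264 mL/hr × 1.2 hr = 13.87517 mL
Volume remaining = 245 − 13.87517 = 231.1248 mL
Drug remaining = 231.1248 mL × 61.63265 units/mL = 14244.84 units

14245 units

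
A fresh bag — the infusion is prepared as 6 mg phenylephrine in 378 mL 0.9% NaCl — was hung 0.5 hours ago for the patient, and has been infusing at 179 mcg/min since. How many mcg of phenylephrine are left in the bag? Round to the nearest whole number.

630 mcg

179 mcg/min × 60 min/hr = 10740 mcg/hr
Concentration = 6 mg ÷ 378 mL = 0.01587302 mg/mL = 15.87302 mcg/mL
Rate = 10740 mcg/hr ÷ 15.87302 mcg/mL = 676.62 mL/hr
Volume infused = 676.62 mL/hr × 0.5 hr = 338.31 mL
Volume remaining = 378 − 338.31 = 39.69 mL
Drug remaining = 39.69 mL × 15.87302 mcg/mL = 630 mcg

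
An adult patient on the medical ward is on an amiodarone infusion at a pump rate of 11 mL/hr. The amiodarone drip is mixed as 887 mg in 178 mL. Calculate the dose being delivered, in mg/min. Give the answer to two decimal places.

Concentration = 887 mg ÷ 178 mL = 4.983146 mg/mL
Drug rate = 11 mL/hr × 4.983146 mg/mL = 54.81461 mg/hr
54.81461 mg/hr ÷ 60 min/hr = 0.9135768 mg/min

0.91 mg/min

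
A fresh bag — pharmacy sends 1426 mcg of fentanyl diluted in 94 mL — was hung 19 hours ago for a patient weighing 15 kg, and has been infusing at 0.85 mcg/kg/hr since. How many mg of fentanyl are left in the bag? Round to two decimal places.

1.18 mg

Dose = 0.85 mcg/kg/hr × 15 kg = 12.75 mcg/hr
Concentration = 1426 mcg ÷ 94 mL = 15.17021 mcg/mL
Rate = 12.75 mcg/hr ÷ 15.17021 mcg/mL = 0.8404628 mL/hr
Volume infused = 0.8404628 mL/hr × 19 hr = 15.96879 mL
Volume remaining = 94 − 15.96879 = 78.03121 mL
Drug remaining = 78.03121 mL × 15.17021 mcg/mL = 1183.75 mcg = 1.18375 mg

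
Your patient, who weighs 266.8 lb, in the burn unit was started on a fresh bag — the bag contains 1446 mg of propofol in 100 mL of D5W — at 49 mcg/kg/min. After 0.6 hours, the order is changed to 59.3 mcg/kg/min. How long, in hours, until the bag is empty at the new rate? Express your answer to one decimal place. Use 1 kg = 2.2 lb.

2.9 hours

Initial rate:
Weight = 266.8 lb ÷ 2.2 lb/kg = 121.2727 kg
Dose = 49 mcg/kg/min × 121.2727 kg = 5942.364 mcg/min
5942.364 mcg/min × 60 min/hr = 356541.8 mcg/hr
Concentration = 1446 mg ÷ 100 mL = 14.46 mg/mL = 14460 mcg/mL
Rate = 356541.8 mcg/hr ÷ 14460 mcg/mL = 24.65711 mL/hr
Volume infused so far = 24.65711 mL/hr × 0.6 hr = 14.79427 mL
Volume remaining = 100 − 14.79427 = 85.20573 mL
New rate:
Dose = 59.3 mcg/kg/min × 121.2727 kg = 7191.473 mcg/min
7191.473 mcg/min × 60 min/hr = 431488.4 mcg/hr
Rate = 431488.4 mcg/hr ÷ 14460 mcg/mL = 29.84014 mL/hr
Time remaining = 85.20573 mL ÷ 29.84014 mL/hr = 2.855407 hr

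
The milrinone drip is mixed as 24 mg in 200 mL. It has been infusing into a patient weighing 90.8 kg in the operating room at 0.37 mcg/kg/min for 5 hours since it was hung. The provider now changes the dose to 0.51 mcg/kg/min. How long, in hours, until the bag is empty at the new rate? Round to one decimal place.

Initial rate:
Dose = 0.37 mcg/kg/min × 90.8 kg = 33.596 mcg/min
33.596 mcg/min × 60 min/hr = 2015.76 mcg/hr
Concentration = 24 mg ÷ 200 mL = 0.12 mg/mL = 120 mcg/mL
Rate = 2015.76 mcg/hr ÷ 120 mcg/mL = 16.798 mL/hr
Volume infused so far = 16.798 mL/hr × 5 hr = 83.99 mL
Volume remaining = 200 − 83.99 = 116.01 mL
New rate:
Dose = 0.51 mcg/kg/min × 90.8 kg = 46.308 mcg/min
46.308 mcg/min × 60 min/hr = 2778.48 mcg/hr
Rate = 2778.48 mcg/hr ÷ 120 mcg/mL = 23.154 mL/hr
Time remaining = 116.01 mL ÷ 23.154 mL/hr = 5.010365 hr

5.0 hours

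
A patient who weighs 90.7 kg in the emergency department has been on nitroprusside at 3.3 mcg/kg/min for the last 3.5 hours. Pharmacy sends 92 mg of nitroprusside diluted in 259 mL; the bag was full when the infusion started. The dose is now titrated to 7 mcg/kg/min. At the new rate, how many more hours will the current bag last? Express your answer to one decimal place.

0.8 hours

Initial rate:
Dose = 3.3 mcg/kg/min × 90.7 kg = 299.31 mcg/min
299.31 mcg/min × 60 min/hr = 17958.6 mcg/hr
Concentration = 92 mg ÷ 259 mL = 0.3552124 mg/mL = 355.2124 mcg/mL
Rate = 17958.6 mcg/hr ÷ 355.2124 mcg/mL = 50.55736 mL/hr
Volume infused so far = 50.55736 mL/hr × 3.5 hr = 176.9508 mL
Volume remaining = 259 − 176.9508 = 82.04923 mL
New rate:
Dose = 7 mcg/kg/min × 90.7 kg = 634.9 mcg/min
634.9 mcg/min × 60 min/hr = 38094 mcg/hr
Rate = 38094 mcg/hr ÷ 355.2124 mcg/mL = 107.2429 mL/hr
Time remaining = 82.04923 mL ÷ 107.2429 mL/hr = 0.7650785 hr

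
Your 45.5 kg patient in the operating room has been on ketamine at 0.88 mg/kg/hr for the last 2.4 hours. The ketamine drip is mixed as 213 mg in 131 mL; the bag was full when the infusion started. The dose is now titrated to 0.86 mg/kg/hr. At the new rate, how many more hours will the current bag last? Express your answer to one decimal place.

Initial rate:
Dose = 0.88 mg/kg/hr × 45.5 kg = 40.04 mg/hr
Concentration = 213 mg ÷ 131 mL = 1.625954 mg/mL
Rate = 40.04 mg/hr ÷ 1.625954 mg/mL = 24.62554 mL/hr
Volume infused so far = 24.62554 mL/hr × 2.4 hr = 59.1013 mL
Volume remaining = 131 − 59.1013 = 71.8987 mL
New rate:
Dose = 0.86 mg/kg/hr × 45.5 kg = 39.13 mg/hr
Rate = 39.13 mg/hr ÷ 1.625954 mg/mL = 24.06587 mL/hr
Time remaining = 71.8987 mL ÷ 24.06587 mL/hr = 2.98758 hr

3.0 hours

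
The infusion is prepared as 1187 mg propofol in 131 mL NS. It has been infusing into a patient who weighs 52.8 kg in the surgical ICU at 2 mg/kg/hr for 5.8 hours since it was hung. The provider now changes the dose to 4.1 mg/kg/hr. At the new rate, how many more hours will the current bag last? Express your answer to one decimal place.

Initial rate:
Dose = 2 mg/kg/hr × 52.8 kg = 105.6 mg/hr
Concentration = 1187 mg ÷ 131 mL = 9.061069 mg/mL
Rate = 105.6 mg/hr ÷ 9.061069 mg/mL = 11.65425 mL/hr
Volume infused so far = 11.65425 mL/hr × 5.8 hr = 67.59468 mL
Volume remaining = 131 − 67.59468 = 63.40532 mL
New rate:
Dose = 4.1 mg/kg/hr × 52.8 kg = 216.48 mg/hr
Rate = 216.48 mg/hr ÷ 9.061069 mg/mL = 23.89122 mL/hr
Time remaining = 63.40532 mL ÷ 23.89122 mL/hr = 2.653917 hr

2.7 hours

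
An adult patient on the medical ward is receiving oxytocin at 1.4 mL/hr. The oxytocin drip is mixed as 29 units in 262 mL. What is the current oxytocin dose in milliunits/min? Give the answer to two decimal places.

2.58 milliunits/min

Concentration = 29 units ÷ 262 mL = 0.110687 units/mL = 110.687 milliunits/mL
Drug rate = 1.4 mL/hr × 110.687 milliunits/mL = 154.9618 milliunits/hr
154.9618 milliunits/hr ÷ 60 min/hr = 2.582697 milliunits/min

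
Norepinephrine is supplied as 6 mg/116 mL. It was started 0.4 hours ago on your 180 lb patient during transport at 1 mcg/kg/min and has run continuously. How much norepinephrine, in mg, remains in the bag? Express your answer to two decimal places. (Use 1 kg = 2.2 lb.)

Weight = 180 lb ÷ 2.2 lb/kg = 81.81818 kg
Dose = 1 mcg/kg/min × 81.81818 kg = 81.81818 mcg/min
81.81818 mcg/min × 60 min/hr = 4909.091 mcg/hr
Concentration = 6 mg ÷ 116 mL = 0.05172414 mg/mL = 51.72414 mcg/mL
Rate = 4909.091 mcg/hr ÷ 51.72414 mcg/mL = 94.90909 mL/hr
Volume infused = 94.90909 mL/hr × 0.4 hr = 37.96364 mL
Volume remaining = 116 − 37.96364 = 78.03636 mL
Drug remaining = 78.03636 mL × 51.72414 mcg/mL = 4036.364 mcg = 4.036364 mg

4.04 mg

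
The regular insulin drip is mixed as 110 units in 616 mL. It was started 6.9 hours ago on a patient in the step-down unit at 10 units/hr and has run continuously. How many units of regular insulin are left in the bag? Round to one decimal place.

Concentration = 110 units ÷ 616 mL = 0.1785714 units/mL
Rate = 10 units/hr ÷ 0.1785714 units/mL = 56 mL/hr
Volume infused = 56 mL/hr × 6.9 hr = 386.4 mL
Volume remaining = 616 − 386.4 = 229.6 mL
Drug remaining = 229.6 mL × 0.1785714 units/mL = 41 units

41.0 units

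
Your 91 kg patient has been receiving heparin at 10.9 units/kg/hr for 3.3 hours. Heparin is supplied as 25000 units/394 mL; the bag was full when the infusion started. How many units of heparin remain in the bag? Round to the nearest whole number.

21727 units

Dose = 10.9 units/kg/hr × 91 kg = 991.9 units/hr
Concentration = 25000 units ÷ 394 mL = 63.45178 units/mL
Rate = 991.9 units/hr ÷ 63.45178 units/mL = 15.63234 mL/hr
Volume infused = 15.63234 mL/hr × 3.3 hr = 51.58674 mL
Volume remaining = 394 − 51.58674 = 342.4133 mL
Drug remaining = 342.4133 mL × 63.45178 units/mL = 21726.73 units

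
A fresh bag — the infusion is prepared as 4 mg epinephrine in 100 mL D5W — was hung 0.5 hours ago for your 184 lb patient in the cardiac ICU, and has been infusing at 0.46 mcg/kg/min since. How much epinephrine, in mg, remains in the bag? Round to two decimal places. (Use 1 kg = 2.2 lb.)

Weight = 184 lb ÷ 2.2 lb/kg = 83.63636 kg
Dose = 0.46 mcg/kg/min × 83.63636 kg = 38.47273 mcg/min
38.47273 mcg/min × 60 min/hr = 2308.364 mcg/hr
Concentration = 4 mg ÷ 100 mL = 0.04 mg/mL = 40 mcg/mL
Rate = 2308.364 mcg/hr ÷ 40 mcg/mL = 57.70909 mL/hr
Volume infused = 57.70909 mL/hr × 0.5 hr = 28.85455 mL
Volume remaining = 100 − 28.85455 = 71.14545 mL
Drug remaining = 71.14545 mL × 40 mcg/mL = 2845.818 mcg = 2.845818 mg

2.85 mg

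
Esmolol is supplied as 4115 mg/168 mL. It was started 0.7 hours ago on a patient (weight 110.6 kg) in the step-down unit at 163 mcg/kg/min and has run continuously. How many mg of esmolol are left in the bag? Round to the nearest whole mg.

Dose = 163 mcg/kg/min × 110.6 kg = 18027.8 mcg/min
18027.8 mcg/min × 60 min/hr = 1081668 mcg/hr
Concentration = 4115 mg ÷ 168 mL = 24.49405 mg/mL = 24494.05 mcg/mL
Rate = 1081668 mcg/hr ÷ 24494.05 mcg/mL = 44.16044 mL/hr
Volume infused = 44.16044 mL/hr × 0.7 hr = 30.91231 mL
Volume remaining = 168 − 30.91231 = 137.0877 mL
Drug remaining = 137.0877 mL × 24494.05 mcg/mL = 3357832 mcg = 3357.832 mg

3358 mg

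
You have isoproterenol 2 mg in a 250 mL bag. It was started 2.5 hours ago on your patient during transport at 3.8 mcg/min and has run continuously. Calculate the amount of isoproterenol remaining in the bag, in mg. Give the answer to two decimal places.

1.43 mg

3.8 mcg/min × 60 min/hr = 228 mcg/hr
Concentration = 2 mg ÷ 250 mL = 0.008 mg/mL = 8 mcg/mL
Rate = 228 mcg/hr ÷ 8 mcg/mL = 28.5 mL/hr
Volume infused = 28.5 mL/hr × 2.5 hr = 71.25 mL
Volume remaining = 250 − 71.25 = 178.75 mL
Drug remaining = 178.75 mL × 8 mcg/mL = 1430 mcg = 1.43 mg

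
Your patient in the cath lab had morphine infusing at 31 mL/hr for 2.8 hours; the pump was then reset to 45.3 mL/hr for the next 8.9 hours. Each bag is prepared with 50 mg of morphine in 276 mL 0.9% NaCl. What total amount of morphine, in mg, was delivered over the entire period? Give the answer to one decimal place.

88.8 mg

Concentration = 50 mg ÷ 276 mL = 0.1811594 mg/mL
Stage 1: 31 mL/hr × 2.8 hr = 86.8 mL → 86.8 mL × 0.1811594 mg/mL = 15.72464 mg
Stage 2: 45.3 mL/hr × 8.9 hr = 403.17 mL → 403.17 mL × 0.1811594 mg/mL = 73.03804 mg
Total = 15.72464 + 73.03804 = 88.76268 mg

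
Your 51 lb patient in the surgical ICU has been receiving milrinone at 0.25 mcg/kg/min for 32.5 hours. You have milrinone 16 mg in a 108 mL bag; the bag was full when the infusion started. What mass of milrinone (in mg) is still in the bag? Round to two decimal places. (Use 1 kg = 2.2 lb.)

Weight = 51 lb ÷ 2.2 lb/kg = 23.18182 kg
Dose = 0.25 mcg/kg/min × 23.18182 kg = 5.795455 mcg/min
5.795455 mcg/min × 60 min/hr = 347.7273 mcg/hr
Concentration = 16 mg ÷ 108 mL = 0.1481481 mg/mL = 148.1481 mcg/mL
Rate = 347.7273 mcg/hr ÷ 148.1481 mcg/mL = 2.347159 mL/hr
Volume infused = 2.347159 mL/hr × 32.5 hr = 76.28267 mL
Volume remaining = 108 − 76.28267 = 31.71733 mL
Drug remaining = 31.71733 mL × 148.1481 mcg/mL = 4698.864 mcg = 4.698864 mg

4.70 mg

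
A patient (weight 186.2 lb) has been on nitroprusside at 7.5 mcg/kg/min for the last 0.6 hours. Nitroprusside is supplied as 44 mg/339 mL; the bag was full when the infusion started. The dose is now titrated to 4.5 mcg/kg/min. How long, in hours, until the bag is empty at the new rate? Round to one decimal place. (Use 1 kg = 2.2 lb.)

Initial rate:
Weight = 186.2 lb ÷ 2.2 lb/kg = 84.63636 kg
Dose = 7.5 mcg/kg/min × 84.63636 kg = 634.7727 mcg/min
634.7727 mcg/min × 60 min/hr = 38086.36 mcg/hr
Concentration = 44 mg ÷ 339 mL = 0.1297935 mg/mL = 129.7935 mcg/mL
Rate = 38086.36 mcg/hr ÷ 129.7935 mcg/mL = 293.4381 mL/hr
Volume infused so far = 293.4381 mL/hr × 0.6 hr = 176.0629 mL
Volume remaining = 339 − 176.0629 = 162.9371 mL
New rate:
Dose = 4.5 mcg/kg/min × 84.63636 kg = 380.8636 mcg/min
380.8636 mcg/min × 60 min/hr = 22851.82 mcg/hr
Rate = 22851.82 mcg/hr ÷ 129.7935 mcg/mL = 176.0629 mL/hr
Time remaining = 162.9371 mL ÷ 176.0629 mL/hr = 0.9254485 hr

0.9 hours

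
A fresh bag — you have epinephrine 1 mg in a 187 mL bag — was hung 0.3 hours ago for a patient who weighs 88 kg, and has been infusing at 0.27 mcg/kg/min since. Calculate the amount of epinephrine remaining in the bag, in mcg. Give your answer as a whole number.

572 mcg

Dose = 0.27 mcg/kg/min × 88 kg = 23.76 mcg/min
23.76 mcg/min × 60 min/hr = 1425.6 mcg/hr
Concentration = 1 mg ÷ 187 mL = 0.005347594 mg/mL = 5.347594 mcg/mL
Rate = 1425.6 mcg/hr ÷ 5.347594 mcg/mL = 266.5872 mL/hr
Volume infused = 266.5872 mL/hr × 0.3 hr = 79.97616 mL
Volume remaining = 187 − 79.97616 = 107.0238 mL
Drug remaining = 107.0238 mL × 5.347594 mcg/mL = 572.32 mcg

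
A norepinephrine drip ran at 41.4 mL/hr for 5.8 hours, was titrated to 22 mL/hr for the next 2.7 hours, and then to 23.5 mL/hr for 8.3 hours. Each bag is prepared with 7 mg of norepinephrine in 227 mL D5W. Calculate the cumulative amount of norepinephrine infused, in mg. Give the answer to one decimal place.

15.3 mg

Concentration = 7 mg ÷ 227 mL = 0.030837 mg/mL
Stage 1: 41.4 mL/hr × 5.8 hr = 240.12 mL → 240.12 mL × 0.030837 mg/mL = 7.404581 mg
Stage 2: 22 mL/hr × 2.7 hr = 59.4 mL → 59.4 mL × 0.030837 mg/mL = 1.831718 mg
Stage 3: 23.5 mL/hr × 8.3 hr = 195.05 mL → 195.05 mL × 0.030837 mg/mL = 6.014758 mg
Total = 7.404581 + 1.831718 + 6.014758 = 15.25106 mg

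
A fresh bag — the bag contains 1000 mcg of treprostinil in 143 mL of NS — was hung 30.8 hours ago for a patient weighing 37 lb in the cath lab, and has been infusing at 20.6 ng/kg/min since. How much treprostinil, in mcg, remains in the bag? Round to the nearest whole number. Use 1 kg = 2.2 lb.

360 mcg

Weight = 37 lb ÷ 2.2 lb/kg = 16.81818 kg
Dose = 20.6 ng/kg/min × 16.81818 kg = 346.4545 ng/min
346.4545 ng/min × 60 min/hr = 20787.27 ng/hr
Concentration = 1000 mcg ÷ 143 mL = 6.993007 mcg/mL = 6993.007 ng/mL
Rate = 20787.27 ng/hr ÷ 6993.007 ng/mL = 2.97258 mL/hr
Volume infused = 2.97258 mL/hr × 30.8 hr = 91.55546 mL
Volume remaining = 143 − 91.55546 = 51.44454 mL
Drug remaining = 51.44454 mL × 6993.007 ng/mL = 359752 ng = 359.752 mcg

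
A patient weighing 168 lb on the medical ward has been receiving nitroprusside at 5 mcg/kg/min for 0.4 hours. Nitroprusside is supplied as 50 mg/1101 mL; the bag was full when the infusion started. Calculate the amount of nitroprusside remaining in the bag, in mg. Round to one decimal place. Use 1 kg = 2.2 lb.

Weight = 168 lb ÷ 2.2 lb/kg = 76.36364 kg
Dose = 5 mcg/kg/min × 76.36364 kg = 381.8182 mcg/min
381.8182 mcg/min × 60 min/hr = 22909.09 mcg/hr
Concentration = 50 mg ÷ 1101 mL = 0.04541326 mg/mL = 45.41326 mcg/mL
Rate = 22909.09 mcg/hr ÷ 45.41326 mcg/mL = 504.4582 mL/hr
Volume infused = 504.4582 mL/hr × 0.4 hr = 201.7833 mL
Volume remaining = 1101 − 201.7833 = 899.2167 mL
Drug remaining = 899.2167 mL × 45.41326 mcg/mL = 40836.36 mcg = 40.83636 mg

40.8 mg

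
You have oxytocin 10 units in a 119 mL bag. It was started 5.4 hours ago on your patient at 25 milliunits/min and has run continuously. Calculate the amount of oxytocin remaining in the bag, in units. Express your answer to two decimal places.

1.90 units

25 milliunits/min × 60 min/hr = 1500 milliunits/hr
Concentration = 10 units ÷ 119 mL = 0.08403361 units/mL = 84.03361 milliunits/mL
Rate = 1500 milliunits/hr ÷ 84.03361 milliunits/mL = 17.85 mL/hr
Volume infused = 17.85 mL/hr × 5.4 hr = 96.39 mL
Volume remaining = 119 − 96.39 = 22.61 mL
Drug remaining = 22.61 mL × 84.03361 milliunits/mL = 1900 milliunits = 1.9 units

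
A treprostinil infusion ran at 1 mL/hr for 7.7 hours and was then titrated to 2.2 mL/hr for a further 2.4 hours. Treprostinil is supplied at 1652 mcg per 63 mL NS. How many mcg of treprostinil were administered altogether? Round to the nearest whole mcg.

Concentration = 1652 mcg ÷ 63 mL = 26.22222 mcg/mL
Stage 1: 1 mL/hr × 7.7 hr = 7.7 mL → 7.7 mL × 26.22222 mcg/mL = 201.9111 mcg
Stage 2: 2.2 mL/hr × 2.4 hr = 5.28 mL → 5.28 mL × 26.22222 mcg/mL = 138.4533 mcg
Total = 201.9111 + 138.4533 = 340.3644 mcg

340 mcg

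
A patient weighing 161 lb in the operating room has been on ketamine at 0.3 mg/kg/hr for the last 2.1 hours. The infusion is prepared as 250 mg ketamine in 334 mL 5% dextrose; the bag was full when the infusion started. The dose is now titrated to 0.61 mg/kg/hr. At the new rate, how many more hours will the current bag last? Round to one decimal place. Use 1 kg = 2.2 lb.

4.6 hours

Initial rate:
Weight = 161 lb ÷ 2.2 lb/kg = 73.18182 kg
Dose = 0.3 mg/kg/hr × 73.18182 kg = 21.95455 mg/hr
Concentration = 250 mg ÷ 334 mL = 0.748503 mg/mL
Rate = 21.95455 mg/hr ÷ 0.748503 mg/mL = 29.33127 mL/hr
Volume infused so far = 29.33127 mL/hr × 2.1 hr = 61.59567 mL
Volume remaining = 334 − 61.59567 = 272.4043 mL
New rate:
Dose = 0.61 mg/kg/hr × 73.18182 kg = 44.64091 mg/hr
Rate = 44.64091 mg/hr ÷ 0.748503 mg/mL = 59.64025 mL/hr
Time remaining = 272.4043 mL ÷ 59.64025 mL/hr = 4.567457 hr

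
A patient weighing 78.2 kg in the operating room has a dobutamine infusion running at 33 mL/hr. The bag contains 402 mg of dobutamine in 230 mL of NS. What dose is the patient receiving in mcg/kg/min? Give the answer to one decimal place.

Concentration = 402 mg ÷ 230 mL = 1.747826 mg/mL = 1747.826 mcg/mL
Drug rate = 33 mL/hr × 1747.826 mcg/mL = 57678.26 mcg/hr
57678.26 mcg/hr ÷ 60 min/hr = 961.3043 mcg/min
961.3043 mcg/min ÷ 78.2 kg = 12.29289 mcg/kg/min

12.3 mcg/kg/min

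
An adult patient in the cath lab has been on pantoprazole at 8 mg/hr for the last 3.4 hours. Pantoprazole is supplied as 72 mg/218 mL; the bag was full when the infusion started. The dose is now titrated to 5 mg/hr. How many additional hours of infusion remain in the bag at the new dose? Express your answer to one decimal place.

Initial rate:
Concentration = 72 mg ÷ 218 mL = 0.3302752 mg/mL
Rate = 8 mg/hr ÷ 0.3302752 mg/mL = 24.22222 mL/hr
Volume infused so far = 24.22222 mL/hr × 3.4 hr = 82.35556 mL
Volume remaining = 218 − 82.35556 = 135.6444 mL
New rate:
Rate = 5 mg/hr ÷ 0.3302752 mg/mL = 15.13889 mL/hr
Time remaining = 135.6444 mL ÷ 15.13889 mL/hr = 8.96 hr

9.0 hours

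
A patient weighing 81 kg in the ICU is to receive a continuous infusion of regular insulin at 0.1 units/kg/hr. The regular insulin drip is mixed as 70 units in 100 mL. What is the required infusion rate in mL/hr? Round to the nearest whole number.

12 mL/hr

Dose = 0.1 units/kg/hr × 81 kg = 8.1 units/hr
Concentration = 70 units ÷ 100 mL = 0.7 units/mL
Rate = 8.1 units/hr ÷ 0.7 units/mL = 11.57143 mL/hr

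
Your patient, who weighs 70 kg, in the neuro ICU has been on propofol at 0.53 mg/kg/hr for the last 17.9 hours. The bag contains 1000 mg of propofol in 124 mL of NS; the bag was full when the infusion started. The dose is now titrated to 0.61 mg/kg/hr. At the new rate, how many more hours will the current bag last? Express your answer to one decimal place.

7.9 hours

Initial rate:
Dose = 0.53 mg/kg/hr × 70 kg = 37.1 mg/hr
Concentration = 1000 mg ÷ 124 mL = 8.064516 mg/mL
Rate = 37.1 mg/hr ÷ 8.064516 mg/mL = 4.6004 mL/hr
Volume infused so far = 4.6004 mL/hr × 17.9 hr = 82.34716 mL
Volume remaining = 124 − 82.34716 = 41.65284 mL
New rate:
Dose = 0.61 mg/kg/hr × 70 kg = 42.7 mg/hr
Rate = 42.7 mg/hr ÷ 8.064516 mg/mL = 5.2948 mL/hr
Time remaining = 41.65284 mL ÷ 5.2948 mL/hr = 7.866745 hr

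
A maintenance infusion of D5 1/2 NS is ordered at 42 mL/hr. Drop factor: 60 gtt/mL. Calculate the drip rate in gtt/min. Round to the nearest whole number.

42 gtt/min

42 mL/hr ÷ 60 min/hr = 0.7 mL/min
0.7 mL/min × 60 gtt/mL = 42 gtt/min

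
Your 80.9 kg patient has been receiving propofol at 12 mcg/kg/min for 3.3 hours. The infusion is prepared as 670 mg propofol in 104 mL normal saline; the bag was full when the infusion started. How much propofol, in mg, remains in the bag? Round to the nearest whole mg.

Dose = 12 mcg/kg/min × 80.9 kg = 970.8 mcg/min
970.8 mcg/min × 60 min/hr = 58248 mcg/hr
Concentration = 670 mg ÷ 104 mL = 6.442308 mg/mL = 6442.308 mcg/mL
Rate = 58248 mcg/hr ÷ 6442.308 mcg/mL = 9.041481 mL/hr
Volume infused = 9.041481 mL/hr × 3.3 hr = 29.83689 mL
Volume remaining = 104 − 29.83689 = 74.16311 mL
Drug remaining = 74.16311 mL × 6442.308 mcg/mL = 477781.6 mcg = 477.7816 mg

478 mg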